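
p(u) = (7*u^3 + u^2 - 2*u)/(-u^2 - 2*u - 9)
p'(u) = (2*u + 2)*(7*u^3 + u^2 - 2*u)/(-u^2 - 2*u - 9)^2 + (21*u^2 + 2*u - 2)/(-u^2 - 2*u - 9)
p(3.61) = -11.46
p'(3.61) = -5.92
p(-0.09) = -0.02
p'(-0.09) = 0.23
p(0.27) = 0.03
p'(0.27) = -0.02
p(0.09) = 0.02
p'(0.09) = 0.18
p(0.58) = -0.05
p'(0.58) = -0.58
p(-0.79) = 0.16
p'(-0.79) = -1.19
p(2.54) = -5.65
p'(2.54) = -4.80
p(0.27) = 0.03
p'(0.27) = -0.02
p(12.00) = -69.02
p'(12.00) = -7.07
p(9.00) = -47.83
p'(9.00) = -7.04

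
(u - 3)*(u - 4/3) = u^2 - 13*u/3 + 4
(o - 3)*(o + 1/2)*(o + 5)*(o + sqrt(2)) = o^4 + sqrt(2)*o^3 + 5*o^3/2 - 14*o^2 + 5*sqrt(2)*o^2/2 - 14*sqrt(2)*o - 15*o/2 - 15*sqrt(2)/2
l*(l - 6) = l^2 - 6*l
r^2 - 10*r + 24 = (r - 6)*(r - 4)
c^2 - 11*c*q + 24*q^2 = (c - 8*q)*(c - 3*q)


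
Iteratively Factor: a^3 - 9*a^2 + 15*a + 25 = (a - 5)*(a^2 - 4*a - 5) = (a - 5)*(a + 1)*(a - 5)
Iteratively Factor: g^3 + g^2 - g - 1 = (g + 1)*(g^2 - 1) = (g - 1)*(g + 1)*(g + 1)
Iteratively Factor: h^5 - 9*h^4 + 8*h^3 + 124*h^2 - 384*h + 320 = (h + 4)*(h^4 - 13*h^3 + 60*h^2 - 116*h + 80) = (h - 4)*(h + 4)*(h^3 - 9*h^2 + 24*h - 20) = (h - 4)*(h - 2)*(h + 4)*(h^2 - 7*h + 10) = (h - 4)*(h - 2)^2*(h + 4)*(h - 5)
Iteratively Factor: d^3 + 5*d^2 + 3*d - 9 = (d + 3)*(d^2 + 2*d - 3) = (d + 3)^2*(d - 1)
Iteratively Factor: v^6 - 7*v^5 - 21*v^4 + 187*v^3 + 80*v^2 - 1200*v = (v - 4)*(v^5 - 3*v^4 - 33*v^3 + 55*v^2 + 300*v) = (v - 4)*(v + 3)*(v^4 - 6*v^3 - 15*v^2 + 100*v) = (v - 4)*(v + 3)*(v + 4)*(v^3 - 10*v^2 + 25*v) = (v - 5)*(v - 4)*(v + 3)*(v + 4)*(v^2 - 5*v) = v*(v - 5)*(v - 4)*(v + 3)*(v + 4)*(v - 5)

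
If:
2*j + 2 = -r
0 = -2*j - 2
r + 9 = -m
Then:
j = -1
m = -9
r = 0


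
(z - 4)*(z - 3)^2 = z^3 - 10*z^2 + 33*z - 36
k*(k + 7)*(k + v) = k^3 + k^2*v + 7*k^2 + 7*k*v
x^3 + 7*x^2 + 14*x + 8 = (x + 1)*(x + 2)*(x + 4)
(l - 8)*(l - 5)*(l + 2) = l^3 - 11*l^2 + 14*l + 80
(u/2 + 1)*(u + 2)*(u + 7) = u^3/2 + 11*u^2/2 + 16*u + 14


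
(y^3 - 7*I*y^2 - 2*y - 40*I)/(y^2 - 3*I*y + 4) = (y^2 - 3*I*y + 10)/(y + I)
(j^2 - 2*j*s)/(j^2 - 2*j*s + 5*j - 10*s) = j/(j + 5)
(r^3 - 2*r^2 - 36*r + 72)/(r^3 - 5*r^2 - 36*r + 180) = (r - 2)/(r - 5)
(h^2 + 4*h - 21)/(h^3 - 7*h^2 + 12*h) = (h + 7)/(h*(h - 4))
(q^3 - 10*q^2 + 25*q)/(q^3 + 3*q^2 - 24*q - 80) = q*(q - 5)/(q^2 + 8*q + 16)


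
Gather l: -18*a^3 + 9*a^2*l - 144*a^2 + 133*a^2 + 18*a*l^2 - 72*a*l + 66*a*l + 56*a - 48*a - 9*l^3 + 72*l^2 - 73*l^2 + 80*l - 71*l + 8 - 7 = -18*a^3 - 11*a^2 + 8*a - 9*l^3 + l^2*(18*a - 1) + l*(9*a^2 - 6*a + 9) + 1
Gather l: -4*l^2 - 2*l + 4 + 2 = -4*l^2 - 2*l + 6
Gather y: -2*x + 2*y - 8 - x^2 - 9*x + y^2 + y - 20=-x^2 - 11*x + y^2 + 3*y - 28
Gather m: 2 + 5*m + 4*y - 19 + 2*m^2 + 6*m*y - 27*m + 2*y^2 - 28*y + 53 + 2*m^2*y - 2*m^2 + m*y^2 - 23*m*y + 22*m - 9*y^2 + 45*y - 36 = 2*m^2*y + m*(y^2 - 17*y) - 7*y^2 + 21*y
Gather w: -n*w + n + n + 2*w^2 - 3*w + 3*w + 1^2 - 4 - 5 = -n*w + 2*n + 2*w^2 - 8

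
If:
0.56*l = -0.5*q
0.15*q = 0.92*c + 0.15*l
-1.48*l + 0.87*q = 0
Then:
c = 0.00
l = 0.00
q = 0.00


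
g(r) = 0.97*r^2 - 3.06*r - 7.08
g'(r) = 1.94*r - 3.06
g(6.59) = 14.88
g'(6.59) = 9.72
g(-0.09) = -6.80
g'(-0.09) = -3.23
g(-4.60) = 27.52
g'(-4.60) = -11.98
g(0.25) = -7.78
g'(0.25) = -2.58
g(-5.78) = 43.01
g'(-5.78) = -14.27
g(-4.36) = 24.70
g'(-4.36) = -11.52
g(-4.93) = 31.58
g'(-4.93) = -12.62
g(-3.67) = 17.22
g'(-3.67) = -10.18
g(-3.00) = 10.83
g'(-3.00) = -8.88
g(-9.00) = 99.03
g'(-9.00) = -20.52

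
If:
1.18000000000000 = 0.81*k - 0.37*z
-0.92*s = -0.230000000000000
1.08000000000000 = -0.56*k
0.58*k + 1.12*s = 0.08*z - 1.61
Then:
No Solution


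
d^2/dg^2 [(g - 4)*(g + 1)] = 2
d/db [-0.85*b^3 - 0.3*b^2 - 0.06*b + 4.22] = -2.55*b^2 - 0.6*b - 0.06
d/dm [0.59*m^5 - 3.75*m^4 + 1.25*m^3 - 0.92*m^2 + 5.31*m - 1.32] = 2.95*m^4 - 15.0*m^3 + 3.75*m^2 - 1.84*m + 5.31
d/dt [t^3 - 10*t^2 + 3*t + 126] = 3*t^2 - 20*t + 3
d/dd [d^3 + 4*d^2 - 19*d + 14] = 3*d^2 + 8*d - 19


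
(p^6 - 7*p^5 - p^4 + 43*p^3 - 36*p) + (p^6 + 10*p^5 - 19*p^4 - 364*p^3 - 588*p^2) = 2*p^6 + 3*p^5 - 20*p^4 - 321*p^3 - 588*p^2 - 36*p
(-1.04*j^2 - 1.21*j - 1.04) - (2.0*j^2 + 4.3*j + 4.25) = -3.04*j^2 - 5.51*j - 5.29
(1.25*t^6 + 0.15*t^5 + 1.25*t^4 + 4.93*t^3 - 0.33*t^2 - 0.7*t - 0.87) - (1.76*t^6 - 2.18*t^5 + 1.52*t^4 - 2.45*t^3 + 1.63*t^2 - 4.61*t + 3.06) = -0.51*t^6 + 2.33*t^5 - 0.27*t^4 + 7.38*t^3 - 1.96*t^2 + 3.91*t - 3.93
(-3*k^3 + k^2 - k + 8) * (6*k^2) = -18*k^5 + 6*k^4 - 6*k^3 + 48*k^2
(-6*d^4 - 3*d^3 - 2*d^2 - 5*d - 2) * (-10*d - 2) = 60*d^5 + 42*d^4 + 26*d^3 + 54*d^2 + 30*d + 4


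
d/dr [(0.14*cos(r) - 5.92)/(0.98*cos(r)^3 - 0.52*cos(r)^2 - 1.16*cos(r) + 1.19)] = (0.2744*cos(r)^3 - 17.4776*cos(r)^2 + 6.1568*cos(r) + 6.7006)*sin(r)/(0.9604*cos(r)^6 - 1.0192*cos(r)^5 - 2.0032*cos(r)^4 + 3.5388*cos(r)^3 + 0.108*cos(r)^2 - 2.7608*cos(r) + 1.4161)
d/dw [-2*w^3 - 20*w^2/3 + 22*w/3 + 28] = -6*w^2 - 40*w/3 + 22/3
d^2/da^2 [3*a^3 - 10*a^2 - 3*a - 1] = 18*a - 20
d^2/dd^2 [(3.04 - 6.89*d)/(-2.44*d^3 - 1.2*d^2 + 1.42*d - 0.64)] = (246.121824*d^5 - 96.143808*d^4 - 74.829776*d^3 - 92.180736*d^2 + 27.815424*d + 4.932992)/(14.526784*d^9 + 21.43296*d^8 - 14.821536*d^7 - 11.787648*d^6 + 19.869168*d^5 - 3.280992*d^4 - 6.408376*d^3 + 5.346048*d^2 - 1.744896*d + 0.262144)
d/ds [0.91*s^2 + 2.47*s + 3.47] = 1.82*s + 2.47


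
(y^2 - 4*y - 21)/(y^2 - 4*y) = (y^2 - 4*y - 21)/(y*(y - 4))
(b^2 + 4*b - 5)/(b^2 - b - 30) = (b - 1)/(b - 6)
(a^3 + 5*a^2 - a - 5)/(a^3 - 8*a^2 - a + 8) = (a + 5)/(a - 8)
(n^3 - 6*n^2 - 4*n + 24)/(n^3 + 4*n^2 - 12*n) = (n^2 - 4*n - 12)/(n*(n + 6))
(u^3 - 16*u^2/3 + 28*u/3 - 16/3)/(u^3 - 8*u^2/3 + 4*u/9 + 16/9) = 3*(u - 2)/(3*u + 2)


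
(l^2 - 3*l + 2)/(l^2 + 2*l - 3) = (l - 2)/(l + 3)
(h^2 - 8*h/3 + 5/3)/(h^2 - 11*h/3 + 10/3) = (h - 1)/(h - 2)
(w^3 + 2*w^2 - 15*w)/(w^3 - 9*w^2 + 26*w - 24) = w*(w + 5)/(w^2 - 6*w + 8)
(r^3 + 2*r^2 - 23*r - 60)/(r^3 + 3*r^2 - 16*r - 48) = (r - 5)/(r - 4)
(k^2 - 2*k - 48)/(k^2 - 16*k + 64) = (k + 6)/(k - 8)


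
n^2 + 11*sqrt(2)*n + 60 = (n + 5*sqrt(2))*(n + 6*sqrt(2))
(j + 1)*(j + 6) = j^2 + 7*j + 6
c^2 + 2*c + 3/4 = (c + 1/2)*(c + 3/2)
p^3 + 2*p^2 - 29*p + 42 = (p - 3)*(p - 2)*(p + 7)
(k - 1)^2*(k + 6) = k^3 + 4*k^2 - 11*k + 6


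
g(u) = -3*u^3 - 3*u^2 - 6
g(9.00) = -2436.00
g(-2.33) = 15.66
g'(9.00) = -783.00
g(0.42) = -6.75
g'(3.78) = -151.28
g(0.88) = -10.37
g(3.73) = -203.42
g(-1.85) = 2.73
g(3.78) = -210.90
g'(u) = -9*u^2 - 6*u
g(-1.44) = -3.26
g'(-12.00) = -1224.00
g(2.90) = -104.40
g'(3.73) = -147.60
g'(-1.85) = -19.70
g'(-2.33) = -34.88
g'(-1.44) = -10.02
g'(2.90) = -93.09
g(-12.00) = 4746.00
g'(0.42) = -4.11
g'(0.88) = -12.25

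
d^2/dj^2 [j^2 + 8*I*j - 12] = 2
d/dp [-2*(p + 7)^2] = -4*p - 28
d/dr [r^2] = 2*r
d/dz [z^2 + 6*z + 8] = 2*z + 6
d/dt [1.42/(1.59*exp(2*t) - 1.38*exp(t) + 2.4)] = (1.9596 - 4.5156*exp(t))*exp(t)/(1.59*exp(2*t) - 1.38*exp(t) + 2.4)^2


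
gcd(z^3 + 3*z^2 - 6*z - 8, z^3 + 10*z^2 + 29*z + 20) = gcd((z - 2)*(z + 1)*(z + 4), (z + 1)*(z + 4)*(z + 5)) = z^2 + 5*z + 4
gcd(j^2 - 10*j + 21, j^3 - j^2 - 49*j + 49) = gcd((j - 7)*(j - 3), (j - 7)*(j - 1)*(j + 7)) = j - 7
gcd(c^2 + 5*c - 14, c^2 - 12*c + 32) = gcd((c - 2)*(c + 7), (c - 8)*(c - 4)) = 1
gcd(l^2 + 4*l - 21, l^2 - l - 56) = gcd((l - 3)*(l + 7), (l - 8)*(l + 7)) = l + 7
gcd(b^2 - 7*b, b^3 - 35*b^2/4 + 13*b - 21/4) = b - 7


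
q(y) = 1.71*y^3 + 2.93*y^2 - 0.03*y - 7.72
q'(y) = 5.13*y^2 + 5.86*y - 0.03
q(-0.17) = -7.64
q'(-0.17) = -0.88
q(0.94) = -3.74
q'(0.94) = 10.01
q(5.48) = 361.51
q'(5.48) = 186.14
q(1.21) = -0.44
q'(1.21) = 14.57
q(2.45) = 34.94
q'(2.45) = 45.12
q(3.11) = 71.96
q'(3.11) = 67.81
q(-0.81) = -6.68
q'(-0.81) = -1.41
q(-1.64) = -7.33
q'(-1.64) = 4.16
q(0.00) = -7.72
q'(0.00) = -0.03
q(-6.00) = -271.42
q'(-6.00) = 149.49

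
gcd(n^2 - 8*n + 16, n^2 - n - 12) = n - 4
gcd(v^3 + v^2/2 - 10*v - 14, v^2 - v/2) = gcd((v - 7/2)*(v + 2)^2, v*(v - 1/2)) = 1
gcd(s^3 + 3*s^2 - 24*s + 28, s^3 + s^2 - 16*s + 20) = s^2 - 4*s + 4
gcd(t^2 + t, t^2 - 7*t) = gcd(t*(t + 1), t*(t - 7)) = t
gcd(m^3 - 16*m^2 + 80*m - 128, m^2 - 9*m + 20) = m - 4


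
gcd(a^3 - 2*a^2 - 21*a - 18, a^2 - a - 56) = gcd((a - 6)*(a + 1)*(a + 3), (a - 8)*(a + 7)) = 1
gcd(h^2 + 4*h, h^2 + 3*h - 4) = h + 4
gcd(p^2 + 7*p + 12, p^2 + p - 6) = p + 3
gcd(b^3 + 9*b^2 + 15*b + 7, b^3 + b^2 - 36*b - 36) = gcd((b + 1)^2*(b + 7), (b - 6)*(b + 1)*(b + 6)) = b + 1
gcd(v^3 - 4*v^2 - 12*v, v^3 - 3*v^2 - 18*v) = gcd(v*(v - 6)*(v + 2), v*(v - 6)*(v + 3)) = v^2 - 6*v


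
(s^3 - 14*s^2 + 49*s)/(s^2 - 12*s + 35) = s*(s - 7)/(s - 5)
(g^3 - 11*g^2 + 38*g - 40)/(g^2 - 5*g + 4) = (g^2 - 7*g + 10)/(g - 1)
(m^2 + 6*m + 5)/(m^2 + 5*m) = (m + 1)/m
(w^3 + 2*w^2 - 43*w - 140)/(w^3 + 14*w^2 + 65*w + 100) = (w - 7)/(w + 5)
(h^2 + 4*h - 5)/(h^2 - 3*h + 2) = (h + 5)/(h - 2)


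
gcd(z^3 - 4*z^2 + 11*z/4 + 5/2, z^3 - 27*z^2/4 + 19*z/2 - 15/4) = 1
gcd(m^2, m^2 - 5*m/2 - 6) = 1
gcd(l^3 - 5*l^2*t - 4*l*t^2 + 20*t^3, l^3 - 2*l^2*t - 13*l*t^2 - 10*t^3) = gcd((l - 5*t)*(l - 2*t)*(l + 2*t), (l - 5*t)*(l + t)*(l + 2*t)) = -l^2 + 3*l*t + 10*t^2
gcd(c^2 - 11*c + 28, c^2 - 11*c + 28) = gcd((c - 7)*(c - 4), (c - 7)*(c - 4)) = c^2 - 11*c + 28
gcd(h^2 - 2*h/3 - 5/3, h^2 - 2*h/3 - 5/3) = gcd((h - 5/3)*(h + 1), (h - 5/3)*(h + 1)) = h^2 - 2*h/3 - 5/3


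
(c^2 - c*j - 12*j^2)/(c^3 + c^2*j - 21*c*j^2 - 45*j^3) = (c - 4*j)/(c^2 - 2*c*j - 15*j^2)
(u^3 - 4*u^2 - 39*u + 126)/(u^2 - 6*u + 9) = (u^2 - u - 42)/(u - 3)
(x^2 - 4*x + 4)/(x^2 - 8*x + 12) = (x - 2)/(x - 6)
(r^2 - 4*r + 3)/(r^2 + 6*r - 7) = (r - 3)/(r + 7)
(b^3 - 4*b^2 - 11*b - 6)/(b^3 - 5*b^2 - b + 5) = (b^2 - 5*b - 6)/(b^2 - 6*b + 5)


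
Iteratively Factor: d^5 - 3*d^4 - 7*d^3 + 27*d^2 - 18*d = (d - 2)*(d^4 - d^3 - 9*d^2 + 9*d) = (d - 2)*(d + 3)*(d^3 - 4*d^2 + 3*d) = (d - 2)*(d - 1)*(d + 3)*(d^2 - 3*d) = (d - 3)*(d - 2)*(d - 1)*(d + 3)*(d)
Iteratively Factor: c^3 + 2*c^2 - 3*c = (c)*(c^2 + 2*c - 3) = c*(c + 3)*(c - 1)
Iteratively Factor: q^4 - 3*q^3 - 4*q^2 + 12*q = (q - 2)*(q^3 - q^2 - 6*q) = q*(q - 2)*(q^2 - q - 6) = q*(q - 3)*(q - 2)*(q + 2)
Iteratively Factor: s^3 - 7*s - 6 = (s + 2)*(s^2 - 2*s - 3) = (s - 3)*(s + 2)*(s + 1)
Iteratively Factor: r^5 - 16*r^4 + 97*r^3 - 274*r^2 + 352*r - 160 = (r - 5)*(r^4 - 11*r^3 + 42*r^2 - 64*r + 32) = (r - 5)*(r - 2)*(r^3 - 9*r^2 + 24*r - 16) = (r - 5)*(r - 2)*(r - 1)*(r^2 - 8*r + 16) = (r - 5)*(r - 4)*(r - 2)*(r - 1)*(r - 4)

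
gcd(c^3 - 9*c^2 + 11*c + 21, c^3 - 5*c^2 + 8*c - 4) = 1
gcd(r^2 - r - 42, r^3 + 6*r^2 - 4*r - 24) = r + 6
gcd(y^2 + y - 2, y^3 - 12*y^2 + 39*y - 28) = y - 1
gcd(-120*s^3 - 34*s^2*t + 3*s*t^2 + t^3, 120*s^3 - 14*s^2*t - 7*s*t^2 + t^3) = 24*s^2 + 2*s*t - t^2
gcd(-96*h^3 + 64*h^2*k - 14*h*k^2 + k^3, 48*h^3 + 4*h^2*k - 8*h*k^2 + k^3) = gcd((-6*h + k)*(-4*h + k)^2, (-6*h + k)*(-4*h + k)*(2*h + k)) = 24*h^2 - 10*h*k + k^2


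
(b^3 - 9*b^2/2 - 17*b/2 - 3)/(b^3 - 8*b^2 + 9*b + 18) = (b + 1/2)/(b - 3)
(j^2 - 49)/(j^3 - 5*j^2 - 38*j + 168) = (j + 7)/(j^2 + 2*j - 24)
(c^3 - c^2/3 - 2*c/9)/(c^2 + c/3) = c - 2/3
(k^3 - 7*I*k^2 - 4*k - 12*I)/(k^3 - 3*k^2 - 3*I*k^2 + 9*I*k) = (k^3 - 7*I*k^2 - 4*k - 12*I)/(k*(k^2 - 3*k - 3*I*k + 9*I))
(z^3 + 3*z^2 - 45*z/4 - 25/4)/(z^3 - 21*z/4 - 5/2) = (z + 5)/(z + 2)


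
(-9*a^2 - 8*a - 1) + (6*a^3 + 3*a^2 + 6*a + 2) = 6*a^3 - 6*a^2 - 2*a + 1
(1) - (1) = 0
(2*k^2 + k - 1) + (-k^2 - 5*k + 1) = k^2 - 4*k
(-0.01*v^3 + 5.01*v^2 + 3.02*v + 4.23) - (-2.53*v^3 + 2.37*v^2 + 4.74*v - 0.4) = 2.52*v^3 + 2.64*v^2 - 1.72*v + 4.63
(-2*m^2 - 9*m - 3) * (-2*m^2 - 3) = 4*m^4 + 18*m^3 + 12*m^2 + 27*m + 9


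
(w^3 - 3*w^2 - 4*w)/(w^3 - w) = (w - 4)/(w - 1)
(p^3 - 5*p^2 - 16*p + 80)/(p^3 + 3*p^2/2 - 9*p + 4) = 2*(p^2 - 9*p + 20)/(2*p^2 - 5*p + 2)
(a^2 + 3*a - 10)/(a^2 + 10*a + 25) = (a - 2)/(a + 5)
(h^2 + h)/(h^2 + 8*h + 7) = h/(h + 7)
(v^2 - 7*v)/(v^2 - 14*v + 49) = v/(v - 7)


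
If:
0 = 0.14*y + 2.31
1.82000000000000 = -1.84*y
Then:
No Solution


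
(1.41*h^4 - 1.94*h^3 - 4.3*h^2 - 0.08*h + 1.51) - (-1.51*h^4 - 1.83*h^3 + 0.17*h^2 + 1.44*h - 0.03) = 2.92*h^4 - 0.11*h^3 - 4.47*h^2 - 1.52*h + 1.54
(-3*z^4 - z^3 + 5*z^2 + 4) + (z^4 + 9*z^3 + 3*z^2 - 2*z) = -2*z^4 + 8*z^3 + 8*z^2 - 2*z + 4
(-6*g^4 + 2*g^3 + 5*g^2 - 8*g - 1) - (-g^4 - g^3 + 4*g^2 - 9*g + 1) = -5*g^4 + 3*g^3 + g^2 + g - 2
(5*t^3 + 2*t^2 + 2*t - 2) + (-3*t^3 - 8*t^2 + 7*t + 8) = 2*t^3 - 6*t^2 + 9*t + 6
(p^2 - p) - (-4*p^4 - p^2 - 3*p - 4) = 4*p^4 + 2*p^2 + 2*p + 4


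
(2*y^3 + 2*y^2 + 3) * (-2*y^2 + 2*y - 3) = -4*y^5 - 2*y^3 - 12*y^2 + 6*y - 9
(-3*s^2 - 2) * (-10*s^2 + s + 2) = 30*s^4 - 3*s^3 + 14*s^2 - 2*s - 4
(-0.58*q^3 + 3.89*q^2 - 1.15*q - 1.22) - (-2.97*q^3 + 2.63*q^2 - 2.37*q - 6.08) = 2.39*q^3 + 1.26*q^2 + 1.22*q + 4.86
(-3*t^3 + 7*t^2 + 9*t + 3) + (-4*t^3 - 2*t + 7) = -7*t^3 + 7*t^2 + 7*t + 10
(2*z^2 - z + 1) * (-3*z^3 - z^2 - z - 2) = -6*z^5 + z^4 - 4*z^3 - 4*z^2 + z - 2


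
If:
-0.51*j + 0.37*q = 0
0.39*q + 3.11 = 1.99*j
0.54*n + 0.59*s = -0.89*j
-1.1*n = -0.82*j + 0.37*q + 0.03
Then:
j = 2.14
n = 0.58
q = 2.95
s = -3.76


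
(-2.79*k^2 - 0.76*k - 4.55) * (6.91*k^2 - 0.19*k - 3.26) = -19.2789*k^4 - 4.7215*k^3 - 22.2007*k^2 + 3.3421*k + 14.833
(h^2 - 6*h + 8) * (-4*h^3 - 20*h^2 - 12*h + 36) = -4*h^5 + 4*h^4 + 76*h^3 - 52*h^2 - 312*h + 288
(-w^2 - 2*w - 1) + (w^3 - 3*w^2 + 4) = w^3 - 4*w^2 - 2*w + 3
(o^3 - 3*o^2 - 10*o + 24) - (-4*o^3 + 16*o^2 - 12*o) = 5*o^3 - 19*o^2 + 2*o + 24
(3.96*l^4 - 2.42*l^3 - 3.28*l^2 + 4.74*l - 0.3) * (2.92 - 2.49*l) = -9.8604*l^5 + 17.589*l^4 + 1.1008*l^3 - 21.3802*l^2 + 14.5878*l - 0.876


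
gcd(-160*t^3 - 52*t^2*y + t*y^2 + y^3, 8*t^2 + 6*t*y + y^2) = 4*t + y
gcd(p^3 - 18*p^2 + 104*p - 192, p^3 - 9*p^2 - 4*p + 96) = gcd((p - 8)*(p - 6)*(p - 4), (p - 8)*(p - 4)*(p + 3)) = p^2 - 12*p + 32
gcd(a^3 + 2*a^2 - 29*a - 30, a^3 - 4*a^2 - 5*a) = a^2 - 4*a - 5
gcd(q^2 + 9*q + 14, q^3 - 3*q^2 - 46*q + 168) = q + 7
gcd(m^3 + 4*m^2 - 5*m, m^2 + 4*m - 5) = m^2 + 4*m - 5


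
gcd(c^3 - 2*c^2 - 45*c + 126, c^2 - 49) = c + 7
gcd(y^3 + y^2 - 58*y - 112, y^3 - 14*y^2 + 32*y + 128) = y^2 - 6*y - 16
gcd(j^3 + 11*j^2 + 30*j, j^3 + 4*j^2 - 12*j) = j^2 + 6*j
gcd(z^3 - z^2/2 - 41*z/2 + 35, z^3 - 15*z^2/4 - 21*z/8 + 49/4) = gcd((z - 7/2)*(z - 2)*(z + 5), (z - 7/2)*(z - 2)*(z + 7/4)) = z^2 - 11*z/2 + 7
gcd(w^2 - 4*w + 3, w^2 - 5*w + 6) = w - 3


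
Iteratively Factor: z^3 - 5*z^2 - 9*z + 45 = (z + 3)*(z^2 - 8*z + 15) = (z - 3)*(z + 3)*(z - 5)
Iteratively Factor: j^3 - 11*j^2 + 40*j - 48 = (j - 4)*(j^2 - 7*j + 12) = (j - 4)^2*(j - 3)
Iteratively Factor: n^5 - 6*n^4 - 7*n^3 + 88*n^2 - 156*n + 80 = (n - 5)*(n^4 - n^3 - 12*n^2 + 28*n - 16) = (n - 5)*(n - 2)*(n^3 + n^2 - 10*n + 8) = (n - 5)*(n - 2)*(n - 1)*(n^2 + 2*n - 8) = (n - 5)*(n - 2)^2*(n - 1)*(n + 4)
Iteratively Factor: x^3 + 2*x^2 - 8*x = (x)*(x^2 + 2*x - 8) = x*(x + 4)*(x - 2)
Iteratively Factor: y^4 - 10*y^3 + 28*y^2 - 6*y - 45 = (y - 3)*(y^3 - 7*y^2 + 7*y + 15) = (y - 3)^2*(y^2 - 4*y - 5) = (y - 3)^2*(y + 1)*(y - 5)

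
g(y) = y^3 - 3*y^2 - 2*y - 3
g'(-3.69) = 60.99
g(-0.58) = -3.04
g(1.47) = -9.25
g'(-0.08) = -1.50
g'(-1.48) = 13.45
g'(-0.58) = 2.49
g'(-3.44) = 54.14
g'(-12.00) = 502.00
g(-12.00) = -2139.00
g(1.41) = -8.98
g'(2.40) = 0.88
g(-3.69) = -86.71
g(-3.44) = -72.33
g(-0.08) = -2.86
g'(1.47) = -4.34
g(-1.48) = -9.85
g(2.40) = -11.26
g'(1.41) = -4.50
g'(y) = 3*y^2 - 6*y - 2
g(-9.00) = -957.00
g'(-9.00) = 295.00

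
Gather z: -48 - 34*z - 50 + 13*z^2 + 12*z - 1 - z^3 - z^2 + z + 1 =-z^3 + 12*z^2 - 21*z - 98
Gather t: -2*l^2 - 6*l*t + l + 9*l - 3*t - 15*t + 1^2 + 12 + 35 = -2*l^2 + 10*l + t*(-6*l - 18) + 48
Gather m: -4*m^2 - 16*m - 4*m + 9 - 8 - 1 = -4*m^2 - 20*m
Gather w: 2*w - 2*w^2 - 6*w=-2*w^2 - 4*w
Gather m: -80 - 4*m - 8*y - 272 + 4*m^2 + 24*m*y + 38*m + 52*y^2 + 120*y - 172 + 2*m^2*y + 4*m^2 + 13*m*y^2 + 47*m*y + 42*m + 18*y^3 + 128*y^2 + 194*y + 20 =m^2*(2*y + 8) + m*(13*y^2 + 71*y + 76) + 18*y^3 + 180*y^2 + 306*y - 504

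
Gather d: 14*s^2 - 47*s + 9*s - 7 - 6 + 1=14*s^2 - 38*s - 12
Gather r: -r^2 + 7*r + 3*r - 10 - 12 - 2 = -r^2 + 10*r - 24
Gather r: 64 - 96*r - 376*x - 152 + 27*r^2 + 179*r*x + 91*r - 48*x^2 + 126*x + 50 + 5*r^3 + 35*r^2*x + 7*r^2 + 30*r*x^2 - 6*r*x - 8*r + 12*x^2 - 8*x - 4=5*r^3 + r^2*(35*x + 34) + r*(30*x^2 + 173*x - 13) - 36*x^2 - 258*x - 42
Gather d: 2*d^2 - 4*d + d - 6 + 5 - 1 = 2*d^2 - 3*d - 2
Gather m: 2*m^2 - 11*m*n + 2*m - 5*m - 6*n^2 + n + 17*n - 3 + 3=2*m^2 + m*(-11*n - 3) - 6*n^2 + 18*n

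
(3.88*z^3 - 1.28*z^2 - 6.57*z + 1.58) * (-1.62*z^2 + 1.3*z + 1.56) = -6.2856*z^5 + 7.1176*z^4 + 15.0322*z^3 - 13.0974*z^2 - 8.1952*z + 2.4648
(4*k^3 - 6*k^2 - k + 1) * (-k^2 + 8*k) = -4*k^5 + 38*k^4 - 47*k^3 - 9*k^2 + 8*k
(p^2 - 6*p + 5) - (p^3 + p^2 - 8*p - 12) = -p^3 + 2*p + 17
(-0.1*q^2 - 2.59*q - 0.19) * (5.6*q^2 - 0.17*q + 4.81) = -0.56*q^4 - 14.487*q^3 - 1.1047*q^2 - 12.4256*q - 0.9139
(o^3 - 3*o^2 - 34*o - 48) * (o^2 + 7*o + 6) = o^5 + 4*o^4 - 49*o^3 - 304*o^2 - 540*o - 288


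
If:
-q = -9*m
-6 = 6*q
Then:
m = -1/9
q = -1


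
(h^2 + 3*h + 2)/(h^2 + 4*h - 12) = (h^2 + 3*h + 2)/(h^2 + 4*h - 12)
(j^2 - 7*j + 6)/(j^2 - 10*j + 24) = (j - 1)/(j - 4)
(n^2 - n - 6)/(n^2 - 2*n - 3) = (n + 2)/(n + 1)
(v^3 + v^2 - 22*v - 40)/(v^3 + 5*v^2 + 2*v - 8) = (v - 5)/(v - 1)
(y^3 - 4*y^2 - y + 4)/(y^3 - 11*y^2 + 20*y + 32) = (y - 1)/(y - 8)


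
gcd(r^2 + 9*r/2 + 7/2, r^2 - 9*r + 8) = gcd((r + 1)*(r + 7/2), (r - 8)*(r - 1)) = 1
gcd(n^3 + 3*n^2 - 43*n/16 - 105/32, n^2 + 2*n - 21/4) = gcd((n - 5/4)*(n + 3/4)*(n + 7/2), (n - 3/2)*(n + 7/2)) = n + 7/2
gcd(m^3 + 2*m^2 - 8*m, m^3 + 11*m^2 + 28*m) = m^2 + 4*m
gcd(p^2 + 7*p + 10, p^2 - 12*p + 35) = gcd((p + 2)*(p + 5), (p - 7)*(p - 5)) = 1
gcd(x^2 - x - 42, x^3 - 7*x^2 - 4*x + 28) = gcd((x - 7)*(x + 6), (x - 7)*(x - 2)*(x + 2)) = x - 7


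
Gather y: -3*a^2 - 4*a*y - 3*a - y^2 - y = -3*a^2 - 3*a - y^2 + y*(-4*a - 1)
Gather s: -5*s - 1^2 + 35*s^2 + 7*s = 35*s^2 + 2*s - 1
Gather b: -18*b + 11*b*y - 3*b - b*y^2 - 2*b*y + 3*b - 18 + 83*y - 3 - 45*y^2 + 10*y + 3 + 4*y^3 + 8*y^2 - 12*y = b*(-y^2 + 9*y - 18) + 4*y^3 - 37*y^2 + 81*y - 18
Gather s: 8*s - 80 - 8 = 8*s - 88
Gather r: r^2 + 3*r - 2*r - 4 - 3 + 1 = r^2 + r - 6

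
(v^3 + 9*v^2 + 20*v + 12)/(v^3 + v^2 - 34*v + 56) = (v^3 + 9*v^2 + 20*v + 12)/(v^3 + v^2 - 34*v + 56)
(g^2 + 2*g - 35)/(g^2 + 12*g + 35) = (g - 5)/(g + 5)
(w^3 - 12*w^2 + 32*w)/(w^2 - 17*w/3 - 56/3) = 3*w*(w - 4)/(3*w + 7)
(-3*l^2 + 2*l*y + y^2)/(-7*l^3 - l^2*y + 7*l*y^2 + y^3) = (3*l + y)/(7*l^2 + 8*l*y + y^2)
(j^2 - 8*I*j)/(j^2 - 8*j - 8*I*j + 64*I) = j/(j - 8)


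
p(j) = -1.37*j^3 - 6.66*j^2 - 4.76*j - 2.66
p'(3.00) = -81.71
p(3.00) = -113.87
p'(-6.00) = -72.80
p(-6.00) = 82.06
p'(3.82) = -115.62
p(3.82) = -194.40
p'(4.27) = -136.57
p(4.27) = -251.08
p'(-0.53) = 1.15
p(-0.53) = -1.80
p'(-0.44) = 0.31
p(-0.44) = -1.74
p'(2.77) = -73.19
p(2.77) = -96.06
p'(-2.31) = 4.08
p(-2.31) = -10.32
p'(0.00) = -4.76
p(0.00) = -2.66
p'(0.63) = -14.78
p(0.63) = -8.64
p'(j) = -4.11*j^2 - 13.32*j - 4.76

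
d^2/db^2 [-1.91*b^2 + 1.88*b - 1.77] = -3.82000000000000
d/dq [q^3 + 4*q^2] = q*(3*q + 8)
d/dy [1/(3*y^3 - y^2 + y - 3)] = (-9*y^2 + 2*y - 1)/(3*y^3 - y^2 + y - 3)^2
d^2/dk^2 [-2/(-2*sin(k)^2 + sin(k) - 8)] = 2*(-16*sin(k)^4 + 6*sin(k)^3 + 87*sin(k)^2 - 20*sin(k) - 30)/(-sin(k) - cos(2*k) + 9)^3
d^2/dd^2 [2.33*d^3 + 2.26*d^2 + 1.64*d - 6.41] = 13.98*d + 4.52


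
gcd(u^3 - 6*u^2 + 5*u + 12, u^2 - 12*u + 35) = 1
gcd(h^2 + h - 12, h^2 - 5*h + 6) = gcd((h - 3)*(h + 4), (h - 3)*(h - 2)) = h - 3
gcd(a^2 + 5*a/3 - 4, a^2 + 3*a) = a + 3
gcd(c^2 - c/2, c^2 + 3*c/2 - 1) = c - 1/2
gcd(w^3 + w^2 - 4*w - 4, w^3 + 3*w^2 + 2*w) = w^2 + 3*w + 2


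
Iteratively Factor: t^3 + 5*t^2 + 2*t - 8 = (t + 4)*(t^2 + t - 2) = (t + 2)*(t + 4)*(t - 1)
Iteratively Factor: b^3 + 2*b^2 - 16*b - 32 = (b + 4)*(b^2 - 2*b - 8) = (b - 4)*(b + 4)*(b + 2)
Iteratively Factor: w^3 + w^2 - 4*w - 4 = (w + 1)*(w^2 - 4) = (w + 1)*(w + 2)*(w - 2)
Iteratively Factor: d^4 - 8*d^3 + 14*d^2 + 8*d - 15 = (d + 1)*(d^3 - 9*d^2 + 23*d - 15) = (d - 1)*(d + 1)*(d^2 - 8*d + 15) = (d - 5)*(d - 1)*(d + 1)*(d - 3)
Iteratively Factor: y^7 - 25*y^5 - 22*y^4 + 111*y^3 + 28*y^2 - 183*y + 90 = (y - 5)*(y^6 + 5*y^5 - 22*y^3 + y^2 + 33*y - 18) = (y - 5)*(y - 1)*(y^5 + 6*y^4 + 6*y^3 - 16*y^2 - 15*y + 18) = (y - 5)*(y - 1)*(y + 3)*(y^4 + 3*y^3 - 3*y^2 - 7*y + 6) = (y - 5)*(y - 1)*(y + 3)^2*(y^3 - 3*y + 2) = (y - 5)*(y - 1)^2*(y + 3)^2*(y^2 + y - 2) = (y - 5)*(y - 1)^3*(y + 3)^2*(y + 2)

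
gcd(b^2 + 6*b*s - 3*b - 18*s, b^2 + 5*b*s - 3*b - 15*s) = b - 3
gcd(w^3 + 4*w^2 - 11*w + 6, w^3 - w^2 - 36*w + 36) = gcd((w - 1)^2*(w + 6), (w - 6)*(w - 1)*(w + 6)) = w^2 + 5*w - 6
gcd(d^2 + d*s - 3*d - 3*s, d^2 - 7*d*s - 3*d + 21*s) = d - 3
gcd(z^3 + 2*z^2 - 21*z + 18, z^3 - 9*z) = z - 3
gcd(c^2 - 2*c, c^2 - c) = c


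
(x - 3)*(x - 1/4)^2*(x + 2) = x^4 - 3*x^3/2 - 87*x^2/16 + 47*x/16 - 3/8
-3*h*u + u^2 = u*(-3*h + u)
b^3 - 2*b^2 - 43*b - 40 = (b - 8)*(b + 1)*(b + 5)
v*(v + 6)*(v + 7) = v^3 + 13*v^2 + 42*v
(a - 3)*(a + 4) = a^2 + a - 12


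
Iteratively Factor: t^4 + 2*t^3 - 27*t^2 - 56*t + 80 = (t - 5)*(t^3 + 7*t^2 + 8*t - 16) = (t - 5)*(t - 1)*(t^2 + 8*t + 16) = (t - 5)*(t - 1)*(t + 4)*(t + 4)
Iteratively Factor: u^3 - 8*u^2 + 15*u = (u - 5)*(u^2 - 3*u) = u*(u - 5)*(u - 3)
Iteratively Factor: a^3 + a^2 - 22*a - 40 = (a + 2)*(a^2 - a - 20) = (a - 5)*(a + 2)*(a + 4)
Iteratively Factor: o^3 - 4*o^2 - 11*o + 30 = (o - 2)*(o^2 - 2*o - 15) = (o - 2)*(o + 3)*(o - 5)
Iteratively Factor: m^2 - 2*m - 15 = (m + 3)*(m - 5)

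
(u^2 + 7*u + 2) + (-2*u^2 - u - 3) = -u^2 + 6*u - 1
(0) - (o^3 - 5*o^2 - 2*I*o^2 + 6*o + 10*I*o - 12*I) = -o^3 + 5*o^2 + 2*I*o^2 - 6*o - 10*I*o + 12*I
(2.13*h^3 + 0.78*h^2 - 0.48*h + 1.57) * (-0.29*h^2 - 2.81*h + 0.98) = -0.6177*h^5 - 6.2115*h^4 + 0.0347999999999993*h^3 + 1.6579*h^2 - 4.8821*h + 1.5386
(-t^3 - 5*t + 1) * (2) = -2*t^3 - 10*t + 2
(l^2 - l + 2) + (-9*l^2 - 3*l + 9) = -8*l^2 - 4*l + 11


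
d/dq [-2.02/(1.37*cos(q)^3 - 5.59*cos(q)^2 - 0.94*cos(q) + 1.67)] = (-8.3022*cos(q)^2 + 22.5836*cos(q) + 1.8988)*sin(q)/(1.37*cos(q)^3 - 5.59*cos(q)^2 - 0.94*cos(q) + 1.67)^2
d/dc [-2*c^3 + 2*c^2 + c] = -6*c^2 + 4*c + 1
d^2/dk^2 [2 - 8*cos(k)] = 8*cos(k)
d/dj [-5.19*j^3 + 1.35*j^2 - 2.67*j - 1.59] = -15.57*j^2 + 2.7*j - 2.67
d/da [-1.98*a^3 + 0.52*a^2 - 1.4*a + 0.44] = -5.94*a^2 + 1.04*a - 1.4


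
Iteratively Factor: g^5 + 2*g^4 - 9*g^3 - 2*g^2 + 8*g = (g)*(g^4 + 2*g^3 - 9*g^2 - 2*g + 8) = g*(g - 1)*(g^3 + 3*g^2 - 6*g - 8) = g*(g - 1)*(g + 4)*(g^2 - g - 2) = g*(g - 2)*(g - 1)*(g + 4)*(g + 1)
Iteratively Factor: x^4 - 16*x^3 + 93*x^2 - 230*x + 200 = (x - 4)*(x^3 - 12*x^2 + 45*x - 50) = (x - 5)*(x - 4)*(x^2 - 7*x + 10) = (x - 5)^2*(x - 4)*(x - 2)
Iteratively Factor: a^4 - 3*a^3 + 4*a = (a + 1)*(a^3 - 4*a^2 + 4*a) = a*(a + 1)*(a^2 - 4*a + 4) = a*(a - 2)*(a + 1)*(a - 2)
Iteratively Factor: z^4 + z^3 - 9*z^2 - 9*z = (z)*(z^3 + z^2 - 9*z - 9) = z*(z + 3)*(z^2 - 2*z - 3) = z*(z - 3)*(z + 3)*(z + 1)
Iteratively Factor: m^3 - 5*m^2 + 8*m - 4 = (m - 2)*(m^2 - 3*m + 2) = (m - 2)*(m - 1)*(m - 2)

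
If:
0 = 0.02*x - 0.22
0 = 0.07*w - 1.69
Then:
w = 24.14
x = 11.00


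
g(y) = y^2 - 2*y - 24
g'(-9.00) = -20.00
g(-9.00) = 75.00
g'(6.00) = 10.00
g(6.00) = 0.00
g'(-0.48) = -2.96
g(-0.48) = -22.81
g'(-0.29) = -2.58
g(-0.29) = -23.34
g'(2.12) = 2.24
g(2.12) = -23.75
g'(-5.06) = -12.12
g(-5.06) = 11.72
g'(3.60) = 5.20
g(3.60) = -18.24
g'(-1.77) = -5.54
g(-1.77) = -17.33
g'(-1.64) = -5.28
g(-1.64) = -18.03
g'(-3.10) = -8.20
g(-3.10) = -8.19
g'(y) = 2*y - 2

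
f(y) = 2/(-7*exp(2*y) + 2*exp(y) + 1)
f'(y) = 2*(14*exp(2*y) - 2*exp(y))/(-7*exp(2*y) + 2*exp(y) + 1)^2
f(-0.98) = 2.62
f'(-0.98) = 4.18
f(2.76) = -0.00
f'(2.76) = 0.00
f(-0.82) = 3.82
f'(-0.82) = 13.42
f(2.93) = -0.00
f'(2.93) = 0.00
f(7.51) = -0.00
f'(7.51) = 0.00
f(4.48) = -0.00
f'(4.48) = 0.00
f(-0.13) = -0.76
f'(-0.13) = 2.59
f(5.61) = -0.00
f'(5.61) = 0.00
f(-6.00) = 1.99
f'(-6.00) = -0.00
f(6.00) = 0.00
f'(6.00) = 0.00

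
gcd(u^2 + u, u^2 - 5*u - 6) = u + 1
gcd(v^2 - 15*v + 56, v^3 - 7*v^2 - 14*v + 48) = v - 8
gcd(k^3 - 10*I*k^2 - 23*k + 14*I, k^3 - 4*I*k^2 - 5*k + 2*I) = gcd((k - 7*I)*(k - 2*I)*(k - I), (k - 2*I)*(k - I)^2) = k^2 - 3*I*k - 2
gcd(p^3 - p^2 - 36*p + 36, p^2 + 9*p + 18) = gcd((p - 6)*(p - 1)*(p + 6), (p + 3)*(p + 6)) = p + 6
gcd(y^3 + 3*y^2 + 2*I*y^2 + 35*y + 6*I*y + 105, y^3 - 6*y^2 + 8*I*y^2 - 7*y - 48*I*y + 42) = y + 7*I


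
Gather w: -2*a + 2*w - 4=-2*a + 2*w - 4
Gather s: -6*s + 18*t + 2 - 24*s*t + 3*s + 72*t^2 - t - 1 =s*(-24*t - 3) + 72*t^2 + 17*t + 1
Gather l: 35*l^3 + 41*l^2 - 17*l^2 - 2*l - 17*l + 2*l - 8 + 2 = 35*l^3 + 24*l^2 - 17*l - 6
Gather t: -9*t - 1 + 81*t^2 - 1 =81*t^2 - 9*t - 2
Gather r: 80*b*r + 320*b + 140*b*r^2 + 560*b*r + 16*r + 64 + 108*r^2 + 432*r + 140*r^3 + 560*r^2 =320*b + 140*r^3 + r^2*(140*b + 668) + r*(640*b + 448) + 64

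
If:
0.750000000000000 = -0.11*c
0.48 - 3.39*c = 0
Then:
No Solution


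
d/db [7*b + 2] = 7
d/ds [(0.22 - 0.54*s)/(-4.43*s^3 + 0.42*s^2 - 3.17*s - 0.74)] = (-4.7844*s^3 + 3.1506*s^2 - 0.1848*s + 1.097)/(19.6249*s^6 - 3.7212*s^5 + 28.2626*s^4 + 3.8936*s^3 + 9.4273*s^2 + 4.6916*s + 0.5476)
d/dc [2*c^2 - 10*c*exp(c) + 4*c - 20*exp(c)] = -10*c*exp(c) + 4*c - 30*exp(c) + 4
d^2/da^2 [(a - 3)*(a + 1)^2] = 6*a - 2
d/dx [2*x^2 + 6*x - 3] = 4*x + 6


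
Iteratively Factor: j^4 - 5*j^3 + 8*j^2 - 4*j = (j)*(j^3 - 5*j^2 + 8*j - 4) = j*(j - 2)*(j^2 - 3*j + 2) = j*(j - 2)*(j - 1)*(j - 2)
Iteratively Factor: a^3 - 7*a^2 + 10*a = (a - 2)*(a^2 - 5*a) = (a - 5)*(a - 2)*(a)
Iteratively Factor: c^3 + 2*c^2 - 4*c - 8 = (c + 2)*(c^2 - 4) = (c - 2)*(c + 2)*(c + 2)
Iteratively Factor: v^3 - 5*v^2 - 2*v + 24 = (v - 3)*(v^2 - 2*v - 8) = (v - 3)*(v + 2)*(v - 4)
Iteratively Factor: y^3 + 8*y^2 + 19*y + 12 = (y + 4)*(y^2 + 4*y + 3) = (y + 3)*(y + 4)*(y + 1)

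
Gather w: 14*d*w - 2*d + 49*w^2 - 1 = 14*d*w - 2*d + 49*w^2 - 1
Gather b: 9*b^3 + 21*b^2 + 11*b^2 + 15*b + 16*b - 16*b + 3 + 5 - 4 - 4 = 9*b^3 + 32*b^2 + 15*b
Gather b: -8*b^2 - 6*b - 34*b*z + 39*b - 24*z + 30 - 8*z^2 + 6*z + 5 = -8*b^2 + b*(33 - 34*z) - 8*z^2 - 18*z + 35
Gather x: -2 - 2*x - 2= -2*x - 4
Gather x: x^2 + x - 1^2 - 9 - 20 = x^2 + x - 30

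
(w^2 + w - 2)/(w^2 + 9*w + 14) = (w - 1)/(w + 7)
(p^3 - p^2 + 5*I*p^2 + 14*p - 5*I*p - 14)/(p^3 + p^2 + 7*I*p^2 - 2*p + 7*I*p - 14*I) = (p - 2*I)/(p + 2)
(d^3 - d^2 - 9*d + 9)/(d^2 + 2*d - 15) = (d^2 + 2*d - 3)/(d + 5)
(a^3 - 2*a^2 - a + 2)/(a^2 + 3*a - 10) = (a^2 - 1)/(a + 5)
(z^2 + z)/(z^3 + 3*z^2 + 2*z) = 1/(z + 2)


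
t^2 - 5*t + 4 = (t - 4)*(t - 1)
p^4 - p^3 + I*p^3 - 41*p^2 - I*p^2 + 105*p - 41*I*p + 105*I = (p - 5)*(p - 3)*(p + 7)*(p + I)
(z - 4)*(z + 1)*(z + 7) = z^3 + 4*z^2 - 25*z - 28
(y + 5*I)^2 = y^2 + 10*I*y - 25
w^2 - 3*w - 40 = (w - 8)*(w + 5)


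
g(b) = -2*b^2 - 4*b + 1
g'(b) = -4*b - 4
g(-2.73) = -2.99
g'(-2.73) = 6.92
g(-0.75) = 2.88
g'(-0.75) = -1.00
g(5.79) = -89.21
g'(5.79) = -27.16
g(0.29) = -0.33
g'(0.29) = -5.16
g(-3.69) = -11.47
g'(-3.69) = 10.76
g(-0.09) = 1.34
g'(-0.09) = -3.64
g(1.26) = -7.22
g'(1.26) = -9.04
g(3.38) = -35.37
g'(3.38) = -17.52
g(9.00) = -197.00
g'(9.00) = -40.00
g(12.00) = -335.00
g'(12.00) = -52.00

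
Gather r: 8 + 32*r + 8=32*r + 16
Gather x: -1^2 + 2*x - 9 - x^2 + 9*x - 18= -x^2 + 11*x - 28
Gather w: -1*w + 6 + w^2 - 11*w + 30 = w^2 - 12*w + 36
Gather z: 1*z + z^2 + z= z^2 + 2*z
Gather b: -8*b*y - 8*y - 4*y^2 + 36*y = -8*b*y - 4*y^2 + 28*y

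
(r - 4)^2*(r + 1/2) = r^3 - 15*r^2/2 + 12*r + 8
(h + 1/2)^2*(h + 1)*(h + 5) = h^4 + 7*h^3 + 45*h^2/4 + 13*h/2 + 5/4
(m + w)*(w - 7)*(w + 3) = m*w^2 - 4*m*w - 21*m + w^3 - 4*w^2 - 21*w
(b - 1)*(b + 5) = b^2 + 4*b - 5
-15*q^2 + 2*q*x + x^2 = (-3*q + x)*(5*q + x)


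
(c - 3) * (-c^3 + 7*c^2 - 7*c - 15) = -c^4 + 10*c^3 - 28*c^2 + 6*c + 45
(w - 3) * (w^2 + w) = w^3 - 2*w^2 - 3*w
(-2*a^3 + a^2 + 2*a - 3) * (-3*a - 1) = 6*a^4 - a^3 - 7*a^2 + 7*a + 3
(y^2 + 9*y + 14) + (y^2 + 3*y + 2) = 2*y^2 + 12*y + 16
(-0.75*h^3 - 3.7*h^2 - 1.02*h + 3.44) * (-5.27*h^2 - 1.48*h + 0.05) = 3.9525*h^5 + 20.609*h^4 + 10.8139*h^3 - 16.8042*h^2 - 5.1422*h + 0.172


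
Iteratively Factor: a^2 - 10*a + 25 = (a - 5)*(a - 5)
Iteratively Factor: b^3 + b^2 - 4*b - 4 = (b - 2)*(b^2 + 3*b + 2) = (b - 2)*(b + 2)*(b + 1)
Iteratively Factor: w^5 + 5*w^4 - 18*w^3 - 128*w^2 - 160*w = (w + 2)*(w^4 + 3*w^3 - 24*w^2 - 80*w) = (w + 2)*(w + 4)*(w^3 - w^2 - 20*w) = (w + 2)*(w + 4)^2*(w^2 - 5*w) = (w - 5)*(w + 2)*(w + 4)^2*(w)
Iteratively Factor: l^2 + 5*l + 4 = (l + 1)*(l + 4)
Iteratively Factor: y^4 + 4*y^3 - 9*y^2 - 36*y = (y + 3)*(y^3 + y^2 - 12*y) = (y - 3)*(y + 3)*(y^2 + 4*y) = y*(y - 3)*(y + 3)*(y + 4)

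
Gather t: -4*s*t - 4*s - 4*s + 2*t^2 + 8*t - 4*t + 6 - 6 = -8*s + 2*t^2 + t*(4 - 4*s)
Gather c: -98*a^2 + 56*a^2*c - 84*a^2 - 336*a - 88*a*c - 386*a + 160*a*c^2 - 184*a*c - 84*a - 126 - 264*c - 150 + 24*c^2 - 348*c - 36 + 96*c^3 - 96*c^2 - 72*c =-182*a^2 - 806*a + 96*c^3 + c^2*(160*a - 72) + c*(56*a^2 - 272*a - 684) - 312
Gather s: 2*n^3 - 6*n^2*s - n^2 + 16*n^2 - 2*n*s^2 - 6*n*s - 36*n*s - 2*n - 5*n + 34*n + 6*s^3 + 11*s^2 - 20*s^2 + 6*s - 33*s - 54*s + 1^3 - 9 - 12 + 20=2*n^3 + 15*n^2 + 27*n + 6*s^3 + s^2*(-2*n - 9) + s*(-6*n^2 - 42*n - 81)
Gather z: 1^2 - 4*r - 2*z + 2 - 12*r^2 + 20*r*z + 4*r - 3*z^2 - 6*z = -12*r^2 - 3*z^2 + z*(20*r - 8) + 3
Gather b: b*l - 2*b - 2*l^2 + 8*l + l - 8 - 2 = b*(l - 2) - 2*l^2 + 9*l - 10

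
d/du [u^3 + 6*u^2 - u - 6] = 3*u^2 + 12*u - 1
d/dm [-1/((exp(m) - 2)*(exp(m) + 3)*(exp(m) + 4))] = ((exp(m) - 2)*(exp(m) + 3) + (exp(m) - 2)*(exp(m) + 4) + (exp(m) + 3)*(exp(m) + 4))*exp(m)/((exp(m) - 2)^2*(exp(m) + 3)^2*(exp(m) + 4)^2)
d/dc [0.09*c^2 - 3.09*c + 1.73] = 0.18*c - 3.09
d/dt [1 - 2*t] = -2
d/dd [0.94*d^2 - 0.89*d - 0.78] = 1.88*d - 0.89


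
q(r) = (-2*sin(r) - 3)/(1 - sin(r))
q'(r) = -2*cos(r)/(1 - sin(r)) + (-2*sin(r) - 3)*cos(r)/(1 - sin(r))^2 = -5*cos(r)/(sin(r) - 1)^2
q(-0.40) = -1.60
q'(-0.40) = -2.39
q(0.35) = -5.61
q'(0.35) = -10.88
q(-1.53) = -0.50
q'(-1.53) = -0.05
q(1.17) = -61.09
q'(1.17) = -310.61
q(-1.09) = -0.65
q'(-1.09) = -0.65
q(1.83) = -147.68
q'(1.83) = 1148.41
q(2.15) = -28.66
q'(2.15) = 102.88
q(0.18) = -4.09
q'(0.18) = -7.30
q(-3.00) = -2.38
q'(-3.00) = 3.80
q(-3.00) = -2.38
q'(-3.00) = 3.80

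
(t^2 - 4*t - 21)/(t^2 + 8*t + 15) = (t - 7)/(t + 5)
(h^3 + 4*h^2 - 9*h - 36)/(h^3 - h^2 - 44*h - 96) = (h - 3)/(h - 8)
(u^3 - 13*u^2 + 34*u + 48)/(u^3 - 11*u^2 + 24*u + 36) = (u - 8)/(u - 6)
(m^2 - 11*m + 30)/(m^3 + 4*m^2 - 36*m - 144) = (m - 5)/(m^2 + 10*m + 24)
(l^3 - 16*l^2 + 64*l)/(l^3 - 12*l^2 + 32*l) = (l - 8)/(l - 4)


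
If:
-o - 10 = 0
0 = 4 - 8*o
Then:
No Solution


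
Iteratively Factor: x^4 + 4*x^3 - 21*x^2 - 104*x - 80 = (x - 5)*(x^3 + 9*x^2 + 24*x + 16) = (x - 5)*(x + 4)*(x^2 + 5*x + 4) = (x - 5)*(x + 1)*(x + 4)*(x + 4)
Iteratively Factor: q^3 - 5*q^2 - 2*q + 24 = (q - 4)*(q^2 - q - 6) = (q - 4)*(q + 2)*(q - 3)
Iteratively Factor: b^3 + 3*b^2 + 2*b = (b + 1)*(b^2 + 2*b) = (b + 1)*(b + 2)*(b)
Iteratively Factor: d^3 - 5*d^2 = (d - 5)*(d^2) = d*(d - 5)*(d)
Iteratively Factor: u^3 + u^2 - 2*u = (u + 2)*(u^2 - u) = (u - 1)*(u + 2)*(u)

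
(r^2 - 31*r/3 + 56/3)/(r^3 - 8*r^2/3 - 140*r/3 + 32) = (3*r - 7)/(3*r^2 + 16*r - 12)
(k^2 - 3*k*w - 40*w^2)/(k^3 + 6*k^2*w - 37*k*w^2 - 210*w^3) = (-k + 8*w)/(-k^2 - k*w + 42*w^2)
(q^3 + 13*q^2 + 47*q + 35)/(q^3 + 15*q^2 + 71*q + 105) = (q + 1)/(q + 3)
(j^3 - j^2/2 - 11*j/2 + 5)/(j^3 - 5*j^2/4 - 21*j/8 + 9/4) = 4*(2*j^2 + 3*j - 5)/(8*j^2 + 6*j - 9)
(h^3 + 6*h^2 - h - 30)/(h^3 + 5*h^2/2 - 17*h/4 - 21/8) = 8*(h^3 + 6*h^2 - h - 30)/(8*h^3 + 20*h^2 - 34*h - 21)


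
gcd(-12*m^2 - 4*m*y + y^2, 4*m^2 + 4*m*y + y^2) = 2*m + y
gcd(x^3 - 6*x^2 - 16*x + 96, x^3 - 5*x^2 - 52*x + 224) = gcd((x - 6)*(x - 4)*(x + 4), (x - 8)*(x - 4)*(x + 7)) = x - 4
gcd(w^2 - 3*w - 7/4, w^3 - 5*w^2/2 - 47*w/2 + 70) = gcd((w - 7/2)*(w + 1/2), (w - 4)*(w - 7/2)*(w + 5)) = w - 7/2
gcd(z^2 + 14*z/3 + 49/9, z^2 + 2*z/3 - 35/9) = z + 7/3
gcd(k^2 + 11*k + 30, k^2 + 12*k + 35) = k + 5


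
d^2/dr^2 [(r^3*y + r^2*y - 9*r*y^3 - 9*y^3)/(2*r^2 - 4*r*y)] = y^2*(5*r^3*y - 2*r^3 + 27*r^2*y - 54*r*y^2 + 36*y^3)/(r^3*(-r^3 + 6*r^2*y - 12*r*y^2 + 8*y^3))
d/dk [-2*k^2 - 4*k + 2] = -4*k - 4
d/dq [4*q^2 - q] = 8*q - 1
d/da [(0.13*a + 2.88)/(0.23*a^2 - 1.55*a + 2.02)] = (-0.0299*a^2 - 1.3248*a + 4.7266)/(0.0529*a^4 - 0.713*a^3 + 3.3317*a^2 - 6.262*a + 4.0804)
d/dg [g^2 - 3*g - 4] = 2*g - 3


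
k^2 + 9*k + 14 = (k + 2)*(k + 7)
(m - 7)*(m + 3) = m^2 - 4*m - 21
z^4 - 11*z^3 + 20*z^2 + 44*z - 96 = (z - 8)*(z - 3)*(z - 2)*(z + 2)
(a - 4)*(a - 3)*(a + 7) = a^3 - 37*a + 84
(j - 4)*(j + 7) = j^2 + 3*j - 28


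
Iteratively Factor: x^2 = (x)*(x)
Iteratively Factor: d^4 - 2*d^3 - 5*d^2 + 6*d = (d - 1)*(d^3 - d^2 - 6*d) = (d - 3)*(d - 1)*(d^2 + 2*d) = (d - 3)*(d - 1)*(d + 2)*(d)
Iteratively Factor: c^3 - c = (c + 1)*(c^2 - c) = c*(c + 1)*(c - 1)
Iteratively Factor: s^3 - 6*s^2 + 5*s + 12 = (s - 3)*(s^2 - 3*s - 4) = (s - 3)*(s + 1)*(s - 4)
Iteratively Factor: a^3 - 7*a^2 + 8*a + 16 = (a + 1)*(a^2 - 8*a + 16) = (a - 4)*(a + 1)*(a - 4)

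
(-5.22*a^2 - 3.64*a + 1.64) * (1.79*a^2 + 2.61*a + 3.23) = -9.3438*a^4 - 20.1398*a^3 - 23.4254*a^2 - 7.4768*a + 5.2972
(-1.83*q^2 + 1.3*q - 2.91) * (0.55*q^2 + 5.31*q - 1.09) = -1.0065*q^4 - 9.0023*q^3 + 7.2972*q^2 - 16.8691*q + 3.1719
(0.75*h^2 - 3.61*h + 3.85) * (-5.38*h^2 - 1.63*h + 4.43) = -4.035*h^4 + 18.1993*h^3 - 11.5062*h^2 - 22.2678*h + 17.0555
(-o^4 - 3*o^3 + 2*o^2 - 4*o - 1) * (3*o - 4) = -3*o^5 - 5*o^4 + 18*o^3 - 20*o^2 + 13*o + 4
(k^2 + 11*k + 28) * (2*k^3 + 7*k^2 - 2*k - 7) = 2*k^5 + 29*k^4 + 131*k^3 + 167*k^2 - 133*k - 196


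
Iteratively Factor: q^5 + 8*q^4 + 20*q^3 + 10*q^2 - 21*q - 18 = (q + 3)*(q^4 + 5*q^3 + 5*q^2 - 5*q - 6) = (q + 2)*(q + 3)*(q^3 + 3*q^2 - q - 3) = (q + 1)*(q + 2)*(q + 3)*(q^2 + 2*q - 3) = (q + 1)*(q + 2)*(q + 3)^2*(q - 1)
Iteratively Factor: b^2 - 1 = (b - 1)*(b + 1)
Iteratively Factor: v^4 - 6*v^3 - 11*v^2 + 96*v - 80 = (v - 5)*(v^3 - v^2 - 16*v + 16) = (v - 5)*(v + 4)*(v^2 - 5*v + 4) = (v - 5)*(v - 1)*(v + 4)*(v - 4)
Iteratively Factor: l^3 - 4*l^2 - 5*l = (l)*(l^2 - 4*l - 5) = l*(l - 5)*(l + 1)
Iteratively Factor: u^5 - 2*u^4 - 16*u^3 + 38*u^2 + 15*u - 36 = (u - 1)*(u^4 - u^3 - 17*u^2 + 21*u + 36) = (u - 1)*(u + 1)*(u^3 - 2*u^2 - 15*u + 36) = (u - 3)*(u - 1)*(u + 1)*(u^2 + u - 12) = (u - 3)^2*(u - 1)*(u + 1)*(u + 4)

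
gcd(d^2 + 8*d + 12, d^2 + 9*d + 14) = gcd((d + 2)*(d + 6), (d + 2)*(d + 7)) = d + 2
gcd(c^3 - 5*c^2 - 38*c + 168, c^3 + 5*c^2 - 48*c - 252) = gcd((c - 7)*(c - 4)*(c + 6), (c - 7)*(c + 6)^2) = c^2 - c - 42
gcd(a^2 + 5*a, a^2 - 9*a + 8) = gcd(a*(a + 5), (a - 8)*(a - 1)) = 1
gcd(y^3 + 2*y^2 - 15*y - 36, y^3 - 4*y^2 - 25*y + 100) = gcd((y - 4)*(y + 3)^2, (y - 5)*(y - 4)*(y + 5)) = y - 4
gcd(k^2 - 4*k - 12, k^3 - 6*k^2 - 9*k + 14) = k + 2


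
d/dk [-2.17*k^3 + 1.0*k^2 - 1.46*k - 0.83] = -6.51*k^2 + 2.0*k - 1.46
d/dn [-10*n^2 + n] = 1 - 20*n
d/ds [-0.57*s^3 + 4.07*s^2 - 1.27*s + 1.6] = -1.71*s^2 + 8.14*s - 1.27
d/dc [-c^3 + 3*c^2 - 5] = 3*c*(2 - c)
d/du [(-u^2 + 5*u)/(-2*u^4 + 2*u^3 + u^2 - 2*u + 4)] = (-4*u^5 + 32*u^4 - 20*u^3 - 3*u^2 - 8*u + 20)/(4*u^8 - 8*u^7 + 12*u^5 - 23*u^4 + 12*u^3 + 12*u^2 - 16*u + 16)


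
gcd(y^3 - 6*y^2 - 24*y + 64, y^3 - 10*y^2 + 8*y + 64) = y - 8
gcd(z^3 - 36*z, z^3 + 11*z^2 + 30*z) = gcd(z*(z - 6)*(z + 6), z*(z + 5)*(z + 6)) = z^2 + 6*z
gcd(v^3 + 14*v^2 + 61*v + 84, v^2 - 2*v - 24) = v + 4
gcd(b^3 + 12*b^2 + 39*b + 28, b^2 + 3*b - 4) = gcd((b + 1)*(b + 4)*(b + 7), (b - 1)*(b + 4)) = b + 4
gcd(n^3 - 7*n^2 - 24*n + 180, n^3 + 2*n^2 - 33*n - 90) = n^2 - n - 30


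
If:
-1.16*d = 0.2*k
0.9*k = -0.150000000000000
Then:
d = 0.03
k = -0.17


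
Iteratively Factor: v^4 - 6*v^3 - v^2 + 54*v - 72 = (v - 2)*(v^3 - 4*v^2 - 9*v + 36) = (v - 3)*(v - 2)*(v^2 - v - 12) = (v - 4)*(v - 3)*(v - 2)*(v + 3)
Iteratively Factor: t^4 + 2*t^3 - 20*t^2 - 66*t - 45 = (t + 1)*(t^3 + t^2 - 21*t - 45) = (t + 1)*(t + 3)*(t^2 - 2*t - 15) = (t - 5)*(t + 1)*(t + 3)*(t + 3)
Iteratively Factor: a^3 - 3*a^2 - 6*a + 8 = (a - 1)*(a^2 - 2*a - 8) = (a - 4)*(a - 1)*(a + 2)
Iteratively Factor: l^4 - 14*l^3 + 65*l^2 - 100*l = (l - 4)*(l^3 - 10*l^2 + 25*l) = l*(l - 4)*(l^2 - 10*l + 25) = l*(l - 5)*(l - 4)*(l - 5)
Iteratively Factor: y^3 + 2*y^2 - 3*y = (y)*(y^2 + 2*y - 3) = y*(y + 3)*(y - 1)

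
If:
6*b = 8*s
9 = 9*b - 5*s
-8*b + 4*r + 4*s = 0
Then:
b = 12/7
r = 15/7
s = 9/7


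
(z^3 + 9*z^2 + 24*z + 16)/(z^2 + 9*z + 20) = (z^2 + 5*z + 4)/(z + 5)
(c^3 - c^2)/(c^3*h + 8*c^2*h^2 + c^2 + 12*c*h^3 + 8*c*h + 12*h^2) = c^2*(c - 1)/(c^3*h + 8*c^2*h^2 + c^2 + 12*c*h^3 + 8*c*h + 12*h^2)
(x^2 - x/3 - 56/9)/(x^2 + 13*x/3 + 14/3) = (x - 8/3)/(x + 2)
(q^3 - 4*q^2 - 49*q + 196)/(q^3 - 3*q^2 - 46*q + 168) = (q - 7)/(q - 6)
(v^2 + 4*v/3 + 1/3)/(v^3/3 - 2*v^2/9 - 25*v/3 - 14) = 3*(3*v^2 + 4*v + 1)/(3*v^3 - 2*v^2 - 75*v - 126)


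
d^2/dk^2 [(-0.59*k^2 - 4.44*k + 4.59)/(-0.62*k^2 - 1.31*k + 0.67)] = (2.22044604925031e-16*k^4 + 2.455076*k^3 - 9.11586*k^2 - 11.301732*k - 11.243492)/(0.238328*k^6 + 1.510692*k^5 + 2.419302*k^4 - 1.016953*k^3 - 2.614407*k^2 + 1.764177*k - 0.300763)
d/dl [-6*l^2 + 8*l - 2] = 8 - 12*l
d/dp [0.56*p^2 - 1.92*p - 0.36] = 1.12*p - 1.92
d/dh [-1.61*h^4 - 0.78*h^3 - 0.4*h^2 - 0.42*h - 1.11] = -6.44*h^3 - 2.34*h^2 - 0.8*h - 0.42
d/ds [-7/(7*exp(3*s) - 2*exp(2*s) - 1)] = (147*exp(s) - 28)*exp(2*s)/(-7*exp(3*s) + 2*exp(2*s) + 1)^2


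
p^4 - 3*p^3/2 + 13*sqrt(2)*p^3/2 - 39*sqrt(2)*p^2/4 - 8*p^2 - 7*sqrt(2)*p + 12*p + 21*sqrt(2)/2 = (p - 3/2)*(p - sqrt(2))*(p + sqrt(2)/2)*(p + 7*sqrt(2))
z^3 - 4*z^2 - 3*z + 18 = (z - 3)^2*(z + 2)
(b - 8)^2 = b^2 - 16*b + 64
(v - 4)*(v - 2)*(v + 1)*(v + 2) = v^4 - 3*v^3 - 8*v^2 + 12*v + 16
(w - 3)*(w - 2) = w^2 - 5*w + 6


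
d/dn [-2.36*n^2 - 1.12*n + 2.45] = -4.72*n - 1.12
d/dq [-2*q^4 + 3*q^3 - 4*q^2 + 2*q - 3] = -8*q^3 + 9*q^2 - 8*q + 2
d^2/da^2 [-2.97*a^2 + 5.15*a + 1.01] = -5.94000000000000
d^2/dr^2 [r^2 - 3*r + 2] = 2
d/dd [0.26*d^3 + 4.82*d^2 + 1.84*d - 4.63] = 0.78*d^2 + 9.64*d + 1.84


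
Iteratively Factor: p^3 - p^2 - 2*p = (p - 2)*(p^2 + p) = p*(p - 2)*(p + 1)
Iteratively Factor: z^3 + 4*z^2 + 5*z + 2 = (z + 1)*(z^2 + 3*z + 2) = (z + 1)*(z + 2)*(z + 1)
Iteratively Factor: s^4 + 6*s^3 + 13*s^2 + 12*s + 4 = (s + 2)*(s^3 + 4*s^2 + 5*s + 2) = (s + 1)*(s + 2)*(s^2 + 3*s + 2) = (s + 1)*(s + 2)^2*(s + 1)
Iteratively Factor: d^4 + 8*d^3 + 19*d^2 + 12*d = (d + 1)*(d^3 + 7*d^2 + 12*d) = (d + 1)*(d + 3)*(d^2 + 4*d) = (d + 1)*(d + 3)*(d + 4)*(d)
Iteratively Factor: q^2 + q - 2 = (q - 1)*(q + 2)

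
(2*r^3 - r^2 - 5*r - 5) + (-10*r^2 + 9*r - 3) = 2*r^3 - 11*r^2 + 4*r - 8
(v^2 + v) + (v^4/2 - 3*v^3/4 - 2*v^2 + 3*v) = v^4/2 - 3*v^3/4 - v^2 + 4*v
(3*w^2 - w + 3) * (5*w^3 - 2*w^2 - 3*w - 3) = 15*w^5 - 11*w^4 + 8*w^3 - 12*w^2 - 6*w - 9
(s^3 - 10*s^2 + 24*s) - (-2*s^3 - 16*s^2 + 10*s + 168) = 3*s^3 + 6*s^2 + 14*s - 168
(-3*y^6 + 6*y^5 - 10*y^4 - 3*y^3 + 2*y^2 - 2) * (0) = 0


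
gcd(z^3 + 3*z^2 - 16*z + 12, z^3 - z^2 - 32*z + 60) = z^2 + 4*z - 12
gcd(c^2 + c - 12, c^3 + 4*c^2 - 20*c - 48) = 1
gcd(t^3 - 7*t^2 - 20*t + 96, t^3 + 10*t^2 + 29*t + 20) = t + 4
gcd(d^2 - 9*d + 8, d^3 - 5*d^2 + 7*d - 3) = d - 1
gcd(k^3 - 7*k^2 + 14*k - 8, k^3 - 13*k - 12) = k - 4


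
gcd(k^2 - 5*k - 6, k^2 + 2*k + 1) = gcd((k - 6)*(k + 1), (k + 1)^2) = k + 1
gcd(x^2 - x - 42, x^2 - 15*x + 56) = x - 7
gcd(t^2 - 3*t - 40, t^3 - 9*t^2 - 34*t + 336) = t - 8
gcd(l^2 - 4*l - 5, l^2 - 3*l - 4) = l + 1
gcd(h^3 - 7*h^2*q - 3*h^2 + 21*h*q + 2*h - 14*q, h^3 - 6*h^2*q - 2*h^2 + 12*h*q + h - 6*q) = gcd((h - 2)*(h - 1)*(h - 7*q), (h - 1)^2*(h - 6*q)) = h - 1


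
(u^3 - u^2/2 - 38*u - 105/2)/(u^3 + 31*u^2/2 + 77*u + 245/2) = (2*u^2 - 11*u - 21)/(2*u^2 + 21*u + 49)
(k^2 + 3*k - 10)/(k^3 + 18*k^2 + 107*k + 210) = (k - 2)/(k^2 + 13*k + 42)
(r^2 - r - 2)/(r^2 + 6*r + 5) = (r - 2)/(r + 5)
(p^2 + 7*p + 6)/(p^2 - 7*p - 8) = (p + 6)/(p - 8)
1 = 1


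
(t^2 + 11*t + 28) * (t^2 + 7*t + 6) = t^4 + 18*t^3 + 111*t^2 + 262*t + 168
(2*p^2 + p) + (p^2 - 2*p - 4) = 3*p^2 - p - 4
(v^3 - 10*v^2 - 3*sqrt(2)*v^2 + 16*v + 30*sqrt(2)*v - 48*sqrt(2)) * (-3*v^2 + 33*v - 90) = -3*v^5 + 9*sqrt(2)*v^4 + 63*v^4 - 468*v^3 - 189*sqrt(2)*v^3 + 1428*v^2 + 1404*sqrt(2)*v^2 - 4284*sqrt(2)*v - 1440*v + 4320*sqrt(2)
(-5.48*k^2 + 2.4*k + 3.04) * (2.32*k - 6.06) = -12.7136*k^3 + 38.7768*k^2 - 7.4912*k - 18.4224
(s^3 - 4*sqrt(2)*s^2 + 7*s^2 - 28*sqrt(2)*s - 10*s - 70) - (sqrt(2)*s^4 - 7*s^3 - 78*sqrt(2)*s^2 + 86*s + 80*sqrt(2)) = -sqrt(2)*s^4 + 8*s^3 + 7*s^2 + 74*sqrt(2)*s^2 - 96*s - 28*sqrt(2)*s - 80*sqrt(2) - 70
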